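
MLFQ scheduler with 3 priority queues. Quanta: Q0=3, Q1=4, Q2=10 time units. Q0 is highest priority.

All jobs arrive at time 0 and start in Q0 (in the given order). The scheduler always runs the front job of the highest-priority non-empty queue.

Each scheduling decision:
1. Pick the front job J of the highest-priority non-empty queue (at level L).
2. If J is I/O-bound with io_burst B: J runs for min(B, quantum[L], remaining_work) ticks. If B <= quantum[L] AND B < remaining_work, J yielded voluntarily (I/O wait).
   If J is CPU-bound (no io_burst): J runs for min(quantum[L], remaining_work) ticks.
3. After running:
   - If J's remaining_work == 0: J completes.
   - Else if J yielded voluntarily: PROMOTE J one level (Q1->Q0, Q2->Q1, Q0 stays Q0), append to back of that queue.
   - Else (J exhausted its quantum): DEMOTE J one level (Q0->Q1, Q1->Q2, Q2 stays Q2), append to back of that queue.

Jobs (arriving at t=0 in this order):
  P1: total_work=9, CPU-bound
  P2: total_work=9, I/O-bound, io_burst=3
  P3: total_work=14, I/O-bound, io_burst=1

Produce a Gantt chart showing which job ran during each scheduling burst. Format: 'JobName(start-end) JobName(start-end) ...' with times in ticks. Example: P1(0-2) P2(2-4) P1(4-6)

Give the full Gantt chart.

t=0-3: P1@Q0 runs 3, rem=6, quantum used, demote→Q1. Q0=[P2,P3] Q1=[P1] Q2=[]
t=3-6: P2@Q0 runs 3, rem=6, I/O yield, promote→Q0. Q0=[P3,P2] Q1=[P1] Q2=[]
t=6-7: P3@Q0 runs 1, rem=13, I/O yield, promote→Q0. Q0=[P2,P3] Q1=[P1] Q2=[]
t=7-10: P2@Q0 runs 3, rem=3, I/O yield, promote→Q0. Q0=[P3,P2] Q1=[P1] Q2=[]
t=10-11: P3@Q0 runs 1, rem=12, I/O yield, promote→Q0. Q0=[P2,P3] Q1=[P1] Q2=[]
t=11-14: P2@Q0 runs 3, rem=0, completes. Q0=[P3] Q1=[P1] Q2=[]
t=14-15: P3@Q0 runs 1, rem=11, I/O yield, promote→Q0. Q0=[P3] Q1=[P1] Q2=[]
t=15-16: P3@Q0 runs 1, rem=10, I/O yield, promote→Q0. Q0=[P3] Q1=[P1] Q2=[]
t=16-17: P3@Q0 runs 1, rem=9, I/O yield, promote→Q0. Q0=[P3] Q1=[P1] Q2=[]
t=17-18: P3@Q0 runs 1, rem=8, I/O yield, promote→Q0. Q0=[P3] Q1=[P1] Q2=[]
t=18-19: P3@Q0 runs 1, rem=7, I/O yield, promote→Q0. Q0=[P3] Q1=[P1] Q2=[]
t=19-20: P3@Q0 runs 1, rem=6, I/O yield, promote→Q0. Q0=[P3] Q1=[P1] Q2=[]
t=20-21: P3@Q0 runs 1, rem=5, I/O yield, promote→Q0. Q0=[P3] Q1=[P1] Q2=[]
t=21-22: P3@Q0 runs 1, rem=4, I/O yield, promote→Q0. Q0=[P3] Q1=[P1] Q2=[]
t=22-23: P3@Q0 runs 1, rem=3, I/O yield, promote→Q0. Q0=[P3] Q1=[P1] Q2=[]
t=23-24: P3@Q0 runs 1, rem=2, I/O yield, promote→Q0. Q0=[P3] Q1=[P1] Q2=[]
t=24-25: P3@Q0 runs 1, rem=1, I/O yield, promote→Q0. Q0=[P3] Q1=[P1] Q2=[]
t=25-26: P3@Q0 runs 1, rem=0, completes. Q0=[] Q1=[P1] Q2=[]
t=26-30: P1@Q1 runs 4, rem=2, quantum used, demote→Q2. Q0=[] Q1=[] Q2=[P1]
t=30-32: P1@Q2 runs 2, rem=0, completes. Q0=[] Q1=[] Q2=[]

Answer: P1(0-3) P2(3-6) P3(6-7) P2(7-10) P3(10-11) P2(11-14) P3(14-15) P3(15-16) P3(16-17) P3(17-18) P3(18-19) P3(19-20) P3(20-21) P3(21-22) P3(22-23) P3(23-24) P3(24-25) P3(25-26) P1(26-30) P1(30-32)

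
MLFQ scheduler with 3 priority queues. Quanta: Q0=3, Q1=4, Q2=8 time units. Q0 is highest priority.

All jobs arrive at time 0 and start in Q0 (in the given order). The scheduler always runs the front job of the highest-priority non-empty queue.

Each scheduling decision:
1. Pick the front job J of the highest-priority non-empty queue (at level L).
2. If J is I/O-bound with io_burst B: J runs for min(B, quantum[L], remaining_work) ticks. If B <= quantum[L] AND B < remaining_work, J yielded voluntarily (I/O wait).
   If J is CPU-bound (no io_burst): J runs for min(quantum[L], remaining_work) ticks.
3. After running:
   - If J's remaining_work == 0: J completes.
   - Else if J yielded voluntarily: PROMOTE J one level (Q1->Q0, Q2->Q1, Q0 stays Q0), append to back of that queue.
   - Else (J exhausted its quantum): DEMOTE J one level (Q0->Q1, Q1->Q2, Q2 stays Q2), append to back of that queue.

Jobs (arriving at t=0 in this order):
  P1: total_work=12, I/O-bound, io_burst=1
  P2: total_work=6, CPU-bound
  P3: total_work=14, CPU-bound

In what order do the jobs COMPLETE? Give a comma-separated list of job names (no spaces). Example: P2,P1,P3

t=0-1: P1@Q0 runs 1, rem=11, I/O yield, promote→Q0. Q0=[P2,P3,P1] Q1=[] Q2=[]
t=1-4: P2@Q0 runs 3, rem=3, quantum used, demote→Q1. Q0=[P3,P1] Q1=[P2] Q2=[]
t=4-7: P3@Q0 runs 3, rem=11, quantum used, demote→Q1. Q0=[P1] Q1=[P2,P3] Q2=[]
t=7-8: P1@Q0 runs 1, rem=10, I/O yield, promote→Q0. Q0=[P1] Q1=[P2,P3] Q2=[]
t=8-9: P1@Q0 runs 1, rem=9, I/O yield, promote→Q0. Q0=[P1] Q1=[P2,P3] Q2=[]
t=9-10: P1@Q0 runs 1, rem=8, I/O yield, promote→Q0. Q0=[P1] Q1=[P2,P3] Q2=[]
t=10-11: P1@Q0 runs 1, rem=7, I/O yield, promote→Q0. Q0=[P1] Q1=[P2,P3] Q2=[]
t=11-12: P1@Q0 runs 1, rem=6, I/O yield, promote→Q0. Q0=[P1] Q1=[P2,P3] Q2=[]
t=12-13: P1@Q0 runs 1, rem=5, I/O yield, promote→Q0. Q0=[P1] Q1=[P2,P3] Q2=[]
t=13-14: P1@Q0 runs 1, rem=4, I/O yield, promote→Q0. Q0=[P1] Q1=[P2,P3] Q2=[]
t=14-15: P1@Q0 runs 1, rem=3, I/O yield, promote→Q0. Q0=[P1] Q1=[P2,P3] Q2=[]
t=15-16: P1@Q0 runs 1, rem=2, I/O yield, promote→Q0. Q0=[P1] Q1=[P2,P3] Q2=[]
t=16-17: P1@Q0 runs 1, rem=1, I/O yield, promote→Q0. Q0=[P1] Q1=[P2,P3] Q2=[]
t=17-18: P1@Q0 runs 1, rem=0, completes. Q0=[] Q1=[P2,P3] Q2=[]
t=18-21: P2@Q1 runs 3, rem=0, completes. Q0=[] Q1=[P3] Q2=[]
t=21-25: P3@Q1 runs 4, rem=7, quantum used, demote→Q2. Q0=[] Q1=[] Q2=[P3]
t=25-32: P3@Q2 runs 7, rem=0, completes. Q0=[] Q1=[] Q2=[]

Answer: P1,P2,P3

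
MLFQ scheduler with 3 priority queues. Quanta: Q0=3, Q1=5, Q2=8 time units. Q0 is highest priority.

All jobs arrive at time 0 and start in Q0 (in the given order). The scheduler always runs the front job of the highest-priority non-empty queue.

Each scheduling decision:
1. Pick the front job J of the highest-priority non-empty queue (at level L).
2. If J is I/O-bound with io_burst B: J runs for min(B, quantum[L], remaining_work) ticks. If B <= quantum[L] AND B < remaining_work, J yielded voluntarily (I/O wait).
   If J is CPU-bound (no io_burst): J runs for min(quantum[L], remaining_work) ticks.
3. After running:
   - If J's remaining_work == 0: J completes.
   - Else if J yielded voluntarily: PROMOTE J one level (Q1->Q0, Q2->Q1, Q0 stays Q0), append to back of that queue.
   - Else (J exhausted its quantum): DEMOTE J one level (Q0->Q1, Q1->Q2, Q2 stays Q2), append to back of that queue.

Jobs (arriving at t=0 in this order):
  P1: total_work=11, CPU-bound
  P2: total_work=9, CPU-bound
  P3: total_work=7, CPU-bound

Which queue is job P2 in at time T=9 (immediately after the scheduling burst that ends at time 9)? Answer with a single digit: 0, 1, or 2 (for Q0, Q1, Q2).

Answer: 1

Derivation:
t=0-3: P1@Q0 runs 3, rem=8, quantum used, demote→Q1. Q0=[P2,P3] Q1=[P1] Q2=[]
t=3-6: P2@Q0 runs 3, rem=6, quantum used, demote→Q1. Q0=[P3] Q1=[P1,P2] Q2=[]
t=6-9: P3@Q0 runs 3, rem=4, quantum used, demote→Q1. Q0=[] Q1=[P1,P2,P3] Q2=[]
t=9-14: P1@Q1 runs 5, rem=3, quantum used, demote→Q2. Q0=[] Q1=[P2,P3] Q2=[P1]
t=14-19: P2@Q1 runs 5, rem=1, quantum used, demote→Q2. Q0=[] Q1=[P3] Q2=[P1,P2]
t=19-23: P3@Q1 runs 4, rem=0, completes. Q0=[] Q1=[] Q2=[P1,P2]
t=23-26: P1@Q2 runs 3, rem=0, completes. Q0=[] Q1=[] Q2=[P2]
t=26-27: P2@Q2 runs 1, rem=0, completes. Q0=[] Q1=[] Q2=[]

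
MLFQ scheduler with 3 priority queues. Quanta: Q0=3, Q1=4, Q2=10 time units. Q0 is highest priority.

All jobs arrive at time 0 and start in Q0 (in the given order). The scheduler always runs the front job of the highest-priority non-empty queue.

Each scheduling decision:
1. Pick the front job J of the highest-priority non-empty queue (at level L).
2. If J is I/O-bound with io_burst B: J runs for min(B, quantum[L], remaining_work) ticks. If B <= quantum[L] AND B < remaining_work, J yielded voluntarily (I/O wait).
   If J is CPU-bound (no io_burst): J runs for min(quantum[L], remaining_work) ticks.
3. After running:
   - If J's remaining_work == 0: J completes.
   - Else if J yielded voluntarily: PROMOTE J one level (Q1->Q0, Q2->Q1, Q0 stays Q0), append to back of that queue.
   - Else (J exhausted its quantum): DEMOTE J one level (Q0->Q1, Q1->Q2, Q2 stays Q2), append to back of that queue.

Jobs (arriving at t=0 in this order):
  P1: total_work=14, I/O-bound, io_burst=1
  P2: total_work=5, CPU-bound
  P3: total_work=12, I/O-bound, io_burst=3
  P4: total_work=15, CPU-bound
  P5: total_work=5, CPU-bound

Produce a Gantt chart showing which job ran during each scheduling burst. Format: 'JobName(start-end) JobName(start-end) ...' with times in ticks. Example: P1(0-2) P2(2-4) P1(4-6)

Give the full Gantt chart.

t=0-1: P1@Q0 runs 1, rem=13, I/O yield, promote→Q0. Q0=[P2,P3,P4,P5,P1] Q1=[] Q2=[]
t=1-4: P2@Q0 runs 3, rem=2, quantum used, demote→Q1. Q0=[P3,P4,P5,P1] Q1=[P2] Q2=[]
t=4-7: P3@Q0 runs 3, rem=9, I/O yield, promote→Q0. Q0=[P4,P5,P1,P3] Q1=[P2] Q2=[]
t=7-10: P4@Q0 runs 3, rem=12, quantum used, demote→Q1. Q0=[P5,P1,P3] Q1=[P2,P4] Q2=[]
t=10-13: P5@Q0 runs 3, rem=2, quantum used, demote→Q1. Q0=[P1,P3] Q1=[P2,P4,P5] Q2=[]
t=13-14: P1@Q0 runs 1, rem=12, I/O yield, promote→Q0. Q0=[P3,P1] Q1=[P2,P4,P5] Q2=[]
t=14-17: P3@Q0 runs 3, rem=6, I/O yield, promote→Q0. Q0=[P1,P3] Q1=[P2,P4,P5] Q2=[]
t=17-18: P1@Q0 runs 1, rem=11, I/O yield, promote→Q0. Q0=[P3,P1] Q1=[P2,P4,P5] Q2=[]
t=18-21: P3@Q0 runs 3, rem=3, I/O yield, promote→Q0. Q0=[P1,P3] Q1=[P2,P4,P5] Q2=[]
t=21-22: P1@Q0 runs 1, rem=10, I/O yield, promote→Q0. Q0=[P3,P1] Q1=[P2,P4,P5] Q2=[]
t=22-25: P3@Q0 runs 3, rem=0, completes. Q0=[P1] Q1=[P2,P4,P5] Q2=[]
t=25-26: P1@Q0 runs 1, rem=9, I/O yield, promote→Q0. Q0=[P1] Q1=[P2,P4,P5] Q2=[]
t=26-27: P1@Q0 runs 1, rem=8, I/O yield, promote→Q0. Q0=[P1] Q1=[P2,P4,P5] Q2=[]
t=27-28: P1@Q0 runs 1, rem=7, I/O yield, promote→Q0. Q0=[P1] Q1=[P2,P4,P5] Q2=[]
t=28-29: P1@Q0 runs 1, rem=6, I/O yield, promote→Q0. Q0=[P1] Q1=[P2,P4,P5] Q2=[]
t=29-30: P1@Q0 runs 1, rem=5, I/O yield, promote→Q0. Q0=[P1] Q1=[P2,P4,P5] Q2=[]
t=30-31: P1@Q0 runs 1, rem=4, I/O yield, promote→Q0. Q0=[P1] Q1=[P2,P4,P5] Q2=[]
t=31-32: P1@Q0 runs 1, rem=3, I/O yield, promote→Q0. Q0=[P1] Q1=[P2,P4,P5] Q2=[]
t=32-33: P1@Q0 runs 1, rem=2, I/O yield, promote→Q0. Q0=[P1] Q1=[P2,P4,P5] Q2=[]
t=33-34: P1@Q0 runs 1, rem=1, I/O yield, promote→Q0. Q0=[P1] Q1=[P2,P4,P5] Q2=[]
t=34-35: P1@Q0 runs 1, rem=0, completes. Q0=[] Q1=[P2,P4,P5] Q2=[]
t=35-37: P2@Q1 runs 2, rem=0, completes. Q0=[] Q1=[P4,P5] Q2=[]
t=37-41: P4@Q1 runs 4, rem=8, quantum used, demote→Q2. Q0=[] Q1=[P5] Q2=[P4]
t=41-43: P5@Q1 runs 2, rem=0, completes. Q0=[] Q1=[] Q2=[P4]
t=43-51: P4@Q2 runs 8, rem=0, completes. Q0=[] Q1=[] Q2=[]

Answer: P1(0-1) P2(1-4) P3(4-7) P4(7-10) P5(10-13) P1(13-14) P3(14-17) P1(17-18) P3(18-21) P1(21-22) P3(22-25) P1(25-26) P1(26-27) P1(27-28) P1(28-29) P1(29-30) P1(30-31) P1(31-32) P1(32-33) P1(33-34) P1(34-35) P2(35-37) P4(37-41) P5(41-43) P4(43-51)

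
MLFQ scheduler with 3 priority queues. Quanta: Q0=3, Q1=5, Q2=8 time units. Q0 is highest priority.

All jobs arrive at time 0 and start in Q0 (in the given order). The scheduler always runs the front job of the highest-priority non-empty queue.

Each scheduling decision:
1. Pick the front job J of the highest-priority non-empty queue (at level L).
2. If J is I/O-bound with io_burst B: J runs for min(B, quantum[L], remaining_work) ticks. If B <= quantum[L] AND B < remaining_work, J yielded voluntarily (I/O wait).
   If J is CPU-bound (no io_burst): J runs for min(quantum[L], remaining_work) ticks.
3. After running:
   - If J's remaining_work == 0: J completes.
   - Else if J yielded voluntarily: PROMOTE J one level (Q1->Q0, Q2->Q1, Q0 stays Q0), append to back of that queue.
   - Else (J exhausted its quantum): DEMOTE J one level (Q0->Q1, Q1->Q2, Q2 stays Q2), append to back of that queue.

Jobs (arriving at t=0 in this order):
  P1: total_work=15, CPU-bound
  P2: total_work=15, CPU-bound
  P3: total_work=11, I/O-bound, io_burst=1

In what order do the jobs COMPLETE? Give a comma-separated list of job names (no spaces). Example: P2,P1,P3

t=0-3: P1@Q0 runs 3, rem=12, quantum used, demote→Q1. Q0=[P2,P3] Q1=[P1] Q2=[]
t=3-6: P2@Q0 runs 3, rem=12, quantum used, demote→Q1. Q0=[P3] Q1=[P1,P2] Q2=[]
t=6-7: P3@Q0 runs 1, rem=10, I/O yield, promote→Q0. Q0=[P3] Q1=[P1,P2] Q2=[]
t=7-8: P3@Q0 runs 1, rem=9, I/O yield, promote→Q0. Q0=[P3] Q1=[P1,P2] Q2=[]
t=8-9: P3@Q0 runs 1, rem=8, I/O yield, promote→Q0. Q0=[P3] Q1=[P1,P2] Q2=[]
t=9-10: P3@Q0 runs 1, rem=7, I/O yield, promote→Q0. Q0=[P3] Q1=[P1,P2] Q2=[]
t=10-11: P3@Q0 runs 1, rem=6, I/O yield, promote→Q0. Q0=[P3] Q1=[P1,P2] Q2=[]
t=11-12: P3@Q0 runs 1, rem=5, I/O yield, promote→Q0. Q0=[P3] Q1=[P1,P2] Q2=[]
t=12-13: P3@Q0 runs 1, rem=4, I/O yield, promote→Q0. Q0=[P3] Q1=[P1,P2] Q2=[]
t=13-14: P3@Q0 runs 1, rem=3, I/O yield, promote→Q0. Q0=[P3] Q1=[P1,P2] Q2=[]
t=14-15: P3@Q0 runs 1, rem=2, I/O yield, promote→Q0. Q0=[P3] Q1=[P1,P2] Q2=[]
t=15-16: P3@Q0 runs 1, rem=1, I/O yield, promote→Q0. Q0=[P3] Q1=[P1,P2] Q2=[]
t=16-17: P3@Q0 runs 1, rem=0, completes. Q0=[] Q1=[P1,P2] Q2=[]
t=17-22: P1@Q1 runs 5, rem=7, quantum used, demote→Q2. Q0=[] Q1=[P2] Q2=[P1]
t=22-27: P2@Q1 runs 5, rem=7, quantum used, demote→Q2. Q0=[] Q1=[] Q2=[P1,P2]
t=27-34: P1@Q2 runs 7, rem=0, completes. Q0=[] Q1=[] Q2=[P2]
t=34-41: P2@Q2 runs 7, rem=0, completes. Q0=[] Q1=[] Q2=[]

Answer: P3,P1,P2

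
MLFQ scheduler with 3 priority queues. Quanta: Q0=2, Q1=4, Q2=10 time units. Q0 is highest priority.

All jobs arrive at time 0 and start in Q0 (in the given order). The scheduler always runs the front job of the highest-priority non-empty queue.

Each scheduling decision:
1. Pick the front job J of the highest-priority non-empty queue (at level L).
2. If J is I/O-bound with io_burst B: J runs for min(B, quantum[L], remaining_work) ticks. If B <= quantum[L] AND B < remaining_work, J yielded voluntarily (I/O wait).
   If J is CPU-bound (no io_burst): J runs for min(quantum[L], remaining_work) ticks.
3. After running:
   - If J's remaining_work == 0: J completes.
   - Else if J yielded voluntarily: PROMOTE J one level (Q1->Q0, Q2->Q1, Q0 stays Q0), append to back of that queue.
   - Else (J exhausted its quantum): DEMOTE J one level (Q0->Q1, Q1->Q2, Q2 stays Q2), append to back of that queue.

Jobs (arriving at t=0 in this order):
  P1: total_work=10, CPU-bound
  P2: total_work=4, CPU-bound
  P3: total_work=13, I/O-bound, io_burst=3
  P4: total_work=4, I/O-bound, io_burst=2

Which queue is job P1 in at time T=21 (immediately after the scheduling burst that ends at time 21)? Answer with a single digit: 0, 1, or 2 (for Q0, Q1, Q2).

Answer: 2

Derivation:
t=0-2: P1@Q0 runs 2, rem=8, quantum used, demote→Q1. Q0=[P2,P3,P4] Q1=[P1] Q2=[]
t=2-4: P2@Q0 runs 2, rem=2, quantum used, demote→Q1. Q0=[P3,P4] Q1=[P1,P2] Q2=[]
t=4-6: P3@Q0 runs 2, rem=11, quantum used, demote→Q1. Q0=[P4] Q1=[P1,P2,P3] Q2=[]
t=6-8: P4@Q0 runs 2, rem=2, I/O yield, promote→Q0. Q0=[P4] Q1=[P1,P2,P3] Q2=[]
t=8-10: P4@Q0 runs 2, rem=0, completes. Q0=[] Q1=[P1,P2,P3] Q2=[]
t=10-14: P1@Q1 runs 4, rem=4, quantum used, demote→Q2. Q0=[] Q1=[P2,P3] Q2=[P1]
t=14-16: P2@Q1 runs 2, rem=0, completes. Q0=[] Q1=[P3] Q2=[P1]
t=16-19: P3@Q1 runs 3, rem=8, I/O yield, promote→Q0. Q0=[P3] Q1=[] Q2=[P1]
t=19-21: P3@Q0 runs 2, rem=6, quantum used, demote→Q1. Q0=[] Q1=[P3] Q2=[P1]
t=21-24: P3@Q1 runs 3, rem=3, I/O yield, promote→Q0. Q0=[P3] Q1=[] Q2=[P1]
t=24-26: P3@Q0 runs 2, rem=1, quantum used, demote→Q1. Q0=[] Q1=[P3] Q2=[P1]
t=26-27: P3@Q1 runs 1, rem=0, completes. Q0=[] Q1=[] Q2=[P1]
t=27-31: P1@Q2 runs 4, rem=0, completes. Q0=[] Q1=[] Q2=[]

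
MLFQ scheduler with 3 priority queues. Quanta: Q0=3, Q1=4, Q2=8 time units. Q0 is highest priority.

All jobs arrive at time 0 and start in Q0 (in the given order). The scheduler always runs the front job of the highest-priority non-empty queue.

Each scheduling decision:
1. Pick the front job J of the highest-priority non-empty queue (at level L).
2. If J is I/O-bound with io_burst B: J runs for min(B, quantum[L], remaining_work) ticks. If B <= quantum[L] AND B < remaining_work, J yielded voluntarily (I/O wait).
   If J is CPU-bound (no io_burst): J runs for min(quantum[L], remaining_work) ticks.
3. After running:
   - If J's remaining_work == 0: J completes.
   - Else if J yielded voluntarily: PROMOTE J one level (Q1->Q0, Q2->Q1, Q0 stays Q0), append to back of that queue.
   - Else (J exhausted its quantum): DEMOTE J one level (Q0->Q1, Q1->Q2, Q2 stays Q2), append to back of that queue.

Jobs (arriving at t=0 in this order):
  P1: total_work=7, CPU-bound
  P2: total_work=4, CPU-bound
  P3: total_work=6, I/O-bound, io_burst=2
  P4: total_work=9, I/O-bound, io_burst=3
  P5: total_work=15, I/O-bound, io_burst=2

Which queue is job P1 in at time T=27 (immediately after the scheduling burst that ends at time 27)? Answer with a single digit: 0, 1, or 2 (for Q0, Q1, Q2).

t=0-3: P1@Q0 runs 3, rem=4, quantum used, demote→Q1. Q0=[P2,P3,P4,P5] Q1=[P1] Q2=[]
t=3-6: P2@Q0 runs 3, rem=1, quantum used, demote→Q1. Q0=[P3,P4,P5] Q1=[P1,P2] Q2=[]
t=6-8: P3@Q0 runs 2, rem=4, I/O yield, promote→Q0. Q0=[P4,P5,P3] Q1=[P1,P2] Q2=[]
t=8-11: P4@Q0 runs 3, rem=6, I/O yield, promote→Q0. Q0=[P5,P3,P4] Q1=[P1,P2] Q2=[]
t=11-13: P5@Q0 runs 2, rem=13, I/O yield, promote→Q0. Q0=[P3,P4,P5] Q1=[P1,P2] Q2=[]
t=13-15: P3@Q0 runs 2, rem=2, I/O yield, promote→Q0. Q0=[P4,P5,P3] Q1=[P1,P2] Q2=[]
t=15-18: P4@Q0 runs 3, rem=3, I/O yield, promote→Q0. Q0=[P5,P3,P4] Q1=[P1,P2] Q2=[]
t=18-20: P5@Q0 runs 2, rem=11, I/O yield, promote→Q0. Q0=[P3,P4,P5] Q1=[P1,P2] Q2=[]
t=20-22: P3@Q0 runs 2, rem=0, completes. Q0=[P4,P5] Q1=[P1,P2] Q2=[]
t=22-25: P4@Q0 runs 3, rem=0, completes. Q0=[P5] Q1=[P1,P2] Q2=[]
t=25-27: P5@Q0 runs 2, rem=9, I/O yield, promote→Q0. Q0=[P5] Q1=[P1,P2] Q2=[]
t=27-29: P5@Q0 runs 2, rem=7, I/O yield, promote→Q0. Q0=[P5] Q1=[P1,P2] Q2=[]
t=29-31: P5@Q0 runs 2, rem=5, I/O yield, promote→Q0. Q0=[P5] Q1=[P1,P2] Q2=[]
t=31-33: P5@Q0 runs 2, rem=3, I/O yield, promote→Q0. Q0=[P5] Q1=[P1,P2] Q2=[]
t=33-35: P5@Q0 runs 2, rem=1, I/O yield, promote→Q0. Q0=[P5] Q1=[P1,P2] Q2=[]
t=35-36: P5@Q0 runs 1, rem=0, completes. Q0=[] Q1=[P1,P2] Q2=[]
t=36-40: P1@Q1 runs 4, rem=0, completes. Q0=[] Q1=[P2] Q2=[]
t=40-41: P2@Q1 runs 1, rem=0, completes. Q0=[] Q1=[] Q2=[]

Answer: 1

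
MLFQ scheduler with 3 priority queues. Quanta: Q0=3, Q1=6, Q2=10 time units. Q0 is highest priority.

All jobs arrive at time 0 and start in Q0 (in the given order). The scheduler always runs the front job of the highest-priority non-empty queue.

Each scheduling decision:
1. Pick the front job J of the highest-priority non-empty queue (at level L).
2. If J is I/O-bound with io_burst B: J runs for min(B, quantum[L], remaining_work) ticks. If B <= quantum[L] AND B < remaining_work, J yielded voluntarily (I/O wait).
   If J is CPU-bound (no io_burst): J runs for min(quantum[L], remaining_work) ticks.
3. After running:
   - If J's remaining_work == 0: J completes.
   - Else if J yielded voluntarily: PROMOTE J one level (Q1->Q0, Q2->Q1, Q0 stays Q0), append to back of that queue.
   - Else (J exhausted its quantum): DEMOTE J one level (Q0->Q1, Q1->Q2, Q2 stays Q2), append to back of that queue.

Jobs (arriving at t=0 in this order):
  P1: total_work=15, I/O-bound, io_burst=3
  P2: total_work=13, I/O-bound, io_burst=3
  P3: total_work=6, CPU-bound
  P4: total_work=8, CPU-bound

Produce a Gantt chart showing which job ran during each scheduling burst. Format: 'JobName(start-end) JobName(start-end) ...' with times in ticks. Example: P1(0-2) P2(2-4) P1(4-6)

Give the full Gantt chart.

Answer: P1(0-3) P2(3-6) P3(6-9) P4(9-12) P1(12-15) P2(15-18) P1(18-21) P2(21-24) P1(24-27) P2(27-30) P1(30-33) P2(33-34) P3(34-37) P4(37-42)

Derivation:
t=0-3: P1@Q0 runs 3, rem=12, I/O yield, promote→Q0. Q0=[P2,P3,P4,P1] Q1=[] Q2=[]
t=3-6: P2@Q0 runs 3, rem=10, I/O yield, promote→Q0. Q0=[P3,P4,P1,P2] Q1=[] Q2=[]
t=6-9: P3@Q0 runs 3, rem=3, quantum used, demote→Q1. Q0=[P4,P1,P2] Q1=[P3] Q2=[]
t=9-12: P4@Q0 runs 3, rem=5, quantum used, demote→Q1. Q0=[P1,P2] Q1=[P3,P4] Q2=[]
t=12-15: P1@Q0 runs 3, rem=9, I/O yield, promote→Q0. Q0=[P2,P1] Q1=[P3,P4] Q2=[]
t=15-18: P2@Q0 runs 3, rem=7, I/O yield, promote→Q0. Q0=[P1,P2] Q1=[P3,P4] Q2=[]
t=18-21: P1@Q0 runs 3, rem=6, I/O yield, promote→Q0. Q0=[P2,P1] Q1=[P3,P4] Q2=[]
t=21-24: P2@Q0 runs 3, rem=4, I/O yield, promote→Q0. Q0=[P1,P2] Q1=[P3,P4] Q2=[]
t=24-27: P1@Q0 runs 3, rem=3, I/O yield, promote→Q0. Q0=[P2,P1] Q1=[P3,P4] Q2=[]
t=27-30: P2@Q0 runs 3, rem=1, I/O yield, promote→Q0. Q0=[P1,P2] Q1=[P3,P4] Q2=[]
t=30-33: P1@Q0 runs 3, rem=0, completes. Q0=[P2] Q1=[P3,P4] Q2=[]
t=33-34: P2@Q0 runs 1, rem=0, completes. Q0=[] Q1=[P3,P4] Q2=[]
t=34-37: P3@Q1 runs 3, rem=0, completes. Q0=[] Q1=[P4] Q2=[]
t=37-42: P4@Q1 runs 5, rem=0, completes. Q0=[] Q1=[] Q2=[]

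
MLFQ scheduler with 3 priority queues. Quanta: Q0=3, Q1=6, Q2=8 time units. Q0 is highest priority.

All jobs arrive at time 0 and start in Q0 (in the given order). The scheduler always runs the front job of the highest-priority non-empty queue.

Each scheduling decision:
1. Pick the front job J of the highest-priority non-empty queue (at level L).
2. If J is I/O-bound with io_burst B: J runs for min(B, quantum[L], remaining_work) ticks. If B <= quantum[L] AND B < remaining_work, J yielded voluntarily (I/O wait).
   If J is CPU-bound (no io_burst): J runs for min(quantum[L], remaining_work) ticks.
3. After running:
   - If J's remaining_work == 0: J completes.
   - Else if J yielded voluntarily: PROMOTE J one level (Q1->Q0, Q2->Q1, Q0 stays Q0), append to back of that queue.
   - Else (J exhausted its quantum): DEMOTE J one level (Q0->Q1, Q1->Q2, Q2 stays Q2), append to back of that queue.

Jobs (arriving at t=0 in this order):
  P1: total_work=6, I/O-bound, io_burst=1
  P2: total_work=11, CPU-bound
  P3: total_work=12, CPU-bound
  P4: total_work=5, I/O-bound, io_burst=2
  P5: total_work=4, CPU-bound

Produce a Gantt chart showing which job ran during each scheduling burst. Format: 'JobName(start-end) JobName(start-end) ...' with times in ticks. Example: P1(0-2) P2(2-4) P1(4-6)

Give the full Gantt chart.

t=0-1: P1@Q0 runs 1, rem=5, I/O yield, promote→Q0. Q0=[P2,P3,P4,P5,P1] Q1=[] Q2=[]
t=1-4: P2@Q0 runs 3, rem=8, quantum used, demote→Q1. Q0=[P3,P4,P5,P1] Q1=[P2] Q2=[]
t=4-7: P3@Q0 runs 3, rem=9, quantum used, demote→Q1. Q0=[P4,P5,P1] Q1=[P2,P3] Q2=[]
t=7-9: P4@Q0 runs 2, rem=3, I/O yield, promote→Q0. Q0=[P5,P1,P4] Q1=[P2,P3] Q2=[]
t=9-12: P5@Q0 runs 3, rem=1, quantum used, demote→Q1. Q0=[P1,P4] Q1=[P2,P3,P5] Q2=[]
t=12-13: P1@Q0 runs 1, rem=4, I/O yield, promote→Q0. Q0=[P4,P1] Q1=[P2,P3,P5] Q2=[]
t=13-15: P4@Q0 runs 2, rem=1, I/O yield, promote→Q0. Q0=[P1,P4] Q1=[P2,P3,P5] Q2=[]
t=15-16: P1@Q0 runs 1, rem=3, I/O yield, promote→Q0. Q0=[P4,P1] Q1=[P2,P3,P5] Q2=[]
t=16-17: P4@Q0 runs 1, rem=0, completes. Q0=[P1] Q1=[P2,P3,P5] Q2=[]
t=17-18: P1@Q0 runs 1, rem=2, I/O yield, promote→Q0. Q0=[P1] Q1=[P2,P3,P5] Q2=[]
t=18-19: P1@Q0 runs 1, rem=1, I/O yield, promote→Q0. Q0=[P1] Q1=[P2,P3,P5] Q2=[]
t=19-20: P1@Q0 runs 1, rem=0, completes. Q0=[] Q1=[P2,P3,P5] Q2=[]
t=20-26: P2@Q1 runs 6, rem=2, quantum used, demote→Q2. Q0=[] Q1=[P3,P5] Q2=[P2]
t=26-32: P3@Q1 runs 6, rem=3, quantum used, demote→Q2. Q0=[] Q1=[P5] Q2=[P2,P3]
t=32-33: P5@Q1 runs 1, rem=0, completes. Q0=[] Q1=[] Q2=[P2,P3]
t=33-35: P2@Q2 runs 2, rem=0, completes. Q0=[] Q1=[] Q2=[P3]
t=35-38: P3@Q2 runs 3, rem=0, completes. Q0=[] Q1=[] Q2=[]

Answer: P1(0-1) P2(1-4) P3(4-7) P4(7-9) P5(9-12) P1(12-13) P4(13-15) P1(15-16) P4(16-17) P1(17-18) P1(18-19) P1(19-20) P2(20-26) P3(26-32) P5(32-33) P2(33-35) P3(35-38)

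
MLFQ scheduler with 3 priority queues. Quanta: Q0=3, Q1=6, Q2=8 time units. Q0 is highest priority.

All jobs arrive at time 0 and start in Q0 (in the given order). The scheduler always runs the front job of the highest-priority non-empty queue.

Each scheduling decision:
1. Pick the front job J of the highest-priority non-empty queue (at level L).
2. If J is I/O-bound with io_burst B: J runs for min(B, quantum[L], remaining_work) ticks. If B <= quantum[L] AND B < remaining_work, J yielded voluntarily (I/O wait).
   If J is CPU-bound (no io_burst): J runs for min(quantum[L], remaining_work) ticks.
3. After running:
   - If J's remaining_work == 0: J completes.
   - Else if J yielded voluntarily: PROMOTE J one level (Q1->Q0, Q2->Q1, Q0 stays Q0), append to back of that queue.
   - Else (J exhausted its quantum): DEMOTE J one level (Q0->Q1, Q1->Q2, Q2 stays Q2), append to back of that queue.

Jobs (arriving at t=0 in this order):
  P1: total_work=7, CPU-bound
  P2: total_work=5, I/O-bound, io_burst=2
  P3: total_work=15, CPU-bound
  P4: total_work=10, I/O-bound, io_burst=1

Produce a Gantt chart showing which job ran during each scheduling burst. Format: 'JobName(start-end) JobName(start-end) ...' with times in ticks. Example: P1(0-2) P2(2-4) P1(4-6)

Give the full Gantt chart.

t=0-3: P1@Q0 runs 3, rem=4, quantum used, demote→Q1. Q0=[P2,P3,P4] Q1=[P1] Q2=[]
t=3-5: P2@Q0 runs 2, rem=3, I/O yield, promote→Q0. Q0=[P3,P4,P2] Q1=[P1] Q2=[]
t=5-8: P3@Q0 runs 3, rem=12, quantum used, demote→Q1. Q0=[P4,P2] Q1=[P1,P3] Q2=[]
t=8-9: P4@Q0 runs 1, rem=9, I/O yield, promote→Q0. Q0=[P2,P4] Q1=[P1,P3] Q2=[]
t=9-11: P2@Q0 runs 2, rem=1, I/O yield, promote→Q0. Q0=[P4,P2] Q1=[P1,P3] Q2=[]
t=11-12: P4@Q0 runs 1, rem=8, I/O yield, promote→Q0. Q0=[P2,P4] Q1=[P1,P3] Q2=[]
t=12-13: P2@Q0 runs 1, rem=0, completes. Q0=[P4] Q1=[P1,P3] Q2=[]
t=13-14: P4@Q0 runs 1, rem=7, I/O yield, promote→Q0. Q0=[P4] Q1=[P1,P3] Q2=[]
t=14-15: P4@Q0 runs 1, rem=6, I/O yield, promote→Q0. Q0=[P4] Q1=[P1,P3] Q2=[]
t=15-16: P4@Q0 runs 1, rem=5, I/O yield, promote→Q0. Q0=[P4] Q1=[P1,P3] Q2=[]
t=16-17: P4@Q0 runs 1, rem=4, I/O yield, promote→Q0. Q0=[P4] Q1=[P1,P3] Q2=[]
t=17-18: P4@Q0 runs 1, rem=3, I/O yield, promote→Q0. Q0=[P4] Q1=[P1,P3] Q2=[]
t=18-19: P4@Q0 runs 1, rem=2, I/O yield, promote→Q0. Q0=[P4] Q1=[P1,P3] Q2=[]
t=19-20: P4@Q0 runs 1, rem=1, I/O yield, promote→Q0. Q0=[P4] Q1=[P1,P3] Q2=[]
t=20-21: P4@Q0 runs 1, rem=0, completes. Q0=[] Q1=[P1,P3] Q2=[]
t=21-25: P1@Q1 runs 4, rem=0, completes. Q0=[] Q1=[P3] Q2=[]
t=25-31: P3@Q1 runs 6, rem=6, quantum used, demote→Q2. Q0=[] Q1=[] Q2=[P3]
t=31-37: P3@Q2 runs 6, rem=0, completes. Q0=[] Q1=[] Q2=[]

Answer: P1(0-3) P2(3-5) P3(5-8) P4(8-9) P2(9-11) P4(11-12) P2(12-13) P4(13-14) P4(14-15) P4(15-16) P4(16-17) P4(17-18) P4(18-19) P4(19-20) P4(20-21) P1(21-25) P3(25-31) P3(31-37)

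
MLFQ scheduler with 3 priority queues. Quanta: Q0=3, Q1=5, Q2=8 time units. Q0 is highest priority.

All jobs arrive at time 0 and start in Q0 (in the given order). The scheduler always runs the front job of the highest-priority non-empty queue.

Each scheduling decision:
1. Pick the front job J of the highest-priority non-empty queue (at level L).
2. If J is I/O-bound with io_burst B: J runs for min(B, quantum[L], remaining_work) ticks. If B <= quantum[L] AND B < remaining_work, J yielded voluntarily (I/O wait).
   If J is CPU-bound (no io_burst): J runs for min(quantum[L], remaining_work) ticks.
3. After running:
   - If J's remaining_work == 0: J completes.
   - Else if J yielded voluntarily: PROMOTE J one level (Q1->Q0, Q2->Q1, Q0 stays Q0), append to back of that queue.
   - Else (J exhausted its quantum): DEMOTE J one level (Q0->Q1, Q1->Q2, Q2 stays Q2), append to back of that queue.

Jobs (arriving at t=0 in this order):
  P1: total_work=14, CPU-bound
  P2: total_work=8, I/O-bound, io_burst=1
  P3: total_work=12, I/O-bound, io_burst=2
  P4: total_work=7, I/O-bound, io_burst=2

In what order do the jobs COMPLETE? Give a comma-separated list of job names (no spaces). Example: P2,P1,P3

Answer: P4,P3,P2,P1

Derivation:
t=0-3: P1@Q0 runs 3, rem=11, quantum used, demote→Q1. Q0=[P2,P3,P4] Q1=[P1] Q2=[]
t=3-4: P2@Q0 runs 1, rem=7, I/O yield, promote→Q0. Q0=[P3,P4,P2] Q1=[P1] Q2=[]
t=4-6: P3@Q0 runs 2, rem=10, I/O yield, promote→Q0. Q0=[P4,P2,P3] Q1=[P1] Q2=[]
t=6-8: P4@Q0 runs 2, rem=5, I/O yield, promote→Q0. Q0=[P2,P3,P4] Q1=[P1] Q2=[]
t=8-9: P2@Q0 runs 1, rem=6, I/O yield, promote→Q0. Q0=[P3,P4,P2] Q1=[P1] Q2=[]
t=9-11: P3@Q0 runs 2, rem=8, I/O yield, promote→Q0. Q0=[P4,P2,P3] Q1=[P1] Q2=[]
t=11-13: P4@Q0 runs 2, rem=3, I/O yield, promote→Q0. Q0=[P2,P3,P4] Q1=[P1] Q2=[]
t=13-14: P2@Q0 runs 1, rem=5, I/O yield, promote→Q0. Q0=[P3,P4,P2] Q1=[P1] Q2=[]
t=14-16: P3@Q0 runs 2, rem=6, I/O yield, promote→Q0. Q0=[P4,P2,P3] Q1=[P1] Q2=[]
t=16-18: P4@Q0 runs 2, rem=1, I/O yield, promote→Q0. Q0=[P2,P3,P4] Q1=[P1] Q2=[]
t=18-19: P2@Q0 runs 1, rem=4, I/O yield, promote→Q0. Q0=[P3,P4,P2] Q1=[P1] Q2=[]
t=19-21: P3@Q0 runs 2, rem=4, I/O yield, promote→Q0. Q0=[P4,P2,P3] Q1=[P1] Q2=[]
t=21-22: P4@Q0 runs 1, rem=0, completes. Q0=[P2,P3] Q1=[P1] Q2=[]
t=22-23: P2@Q0 runs 1, rem=3, I/O yield, promote→Q0. Q0=[P3,P2] Q1=[P1] Q2=[]
t=23-25: P3@Q0 runs 2, rem=2, I/O yield, promote→Q0. Q0=[P2,P3] Q1=[P1] Q2=[]
t=25-26: P2@Q0 runs 1, rem=2, I/O yield, promote→Q0. Q0=[P3,P2] Q1=[P1] Q2=[]
t=26-28: P3@Q0 runs 2, rem=0, completes. Q0=[P2] Q1=[P1] Q2=[]
t=28-29: P2@Q0 runs 1, rem=1, I/O yield, promote→Q0. Q0=[P2] Q1=[P1] Q2=[]
t=29-30: P2@Q0 runs 1, rem=0, completes. Q0=[] Q1=[P1] Q2=[]
t=30-35: P1@Q1 runs 5, rem=6, quantum used, demote→Q2. Q0=[] Q1=[] Q2=[P1]
t=35-41: P1@Q2 runs 6, rem=0, completes. Q0=[] Q1=[] Q2=[]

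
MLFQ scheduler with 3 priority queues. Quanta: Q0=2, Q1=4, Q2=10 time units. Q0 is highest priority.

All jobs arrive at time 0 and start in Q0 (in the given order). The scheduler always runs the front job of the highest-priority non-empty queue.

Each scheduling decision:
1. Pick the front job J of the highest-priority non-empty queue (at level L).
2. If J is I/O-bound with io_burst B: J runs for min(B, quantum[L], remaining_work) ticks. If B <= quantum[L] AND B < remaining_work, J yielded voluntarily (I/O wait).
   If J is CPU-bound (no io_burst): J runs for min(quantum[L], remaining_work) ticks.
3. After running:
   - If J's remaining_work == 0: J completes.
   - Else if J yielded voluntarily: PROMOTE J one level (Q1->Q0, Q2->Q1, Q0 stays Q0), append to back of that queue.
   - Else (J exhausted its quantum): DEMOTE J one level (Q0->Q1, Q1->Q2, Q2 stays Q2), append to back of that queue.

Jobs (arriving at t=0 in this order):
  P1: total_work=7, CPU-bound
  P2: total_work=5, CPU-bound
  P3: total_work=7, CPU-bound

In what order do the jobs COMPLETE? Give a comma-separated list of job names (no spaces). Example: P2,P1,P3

Answer: P2,P1,P3

Derivation:
t=0-2: P1@Q0 runs 2, rem=5, quantum used, demote→Q1. Q0=[P2,P3] Q1=[P1] Q2=[]
t=2-4: P2@Q0 runs 2, rem=3, quantum used, demote→Q1. Q0=[P3] Q1=[P1,P2] Q2=[]
t=4-6: P3@Q0 runs 2, rem=5, quantum used, demote→Q1. Q0=[] Q1=[P1,P2,P3] Q2=[]
t=6-10: P1@Q1 runs 4, rem=1, quantum used, demote→Q2. Q0=[] Q1=[P2,P3] Q2=[P1]
t=10-13: P2@Q1 runs 3, rem=0, completes. Q0=[] Q1=[P3] Q2=[P1]
t=13-17: P3@Q1 runs 4, rem=1, quantum used, demote→Q2. Q0=[] Q1=[] Q2=[P1,P3]
t=17-18: P1@Q2 runs 1, rem=0, completes. Q0=[] Q1=[] Q2=[P3]
t=18-19: P3@Q2 runs 1, rem=0, completes. Q0=[] Q1=[] Q2=[]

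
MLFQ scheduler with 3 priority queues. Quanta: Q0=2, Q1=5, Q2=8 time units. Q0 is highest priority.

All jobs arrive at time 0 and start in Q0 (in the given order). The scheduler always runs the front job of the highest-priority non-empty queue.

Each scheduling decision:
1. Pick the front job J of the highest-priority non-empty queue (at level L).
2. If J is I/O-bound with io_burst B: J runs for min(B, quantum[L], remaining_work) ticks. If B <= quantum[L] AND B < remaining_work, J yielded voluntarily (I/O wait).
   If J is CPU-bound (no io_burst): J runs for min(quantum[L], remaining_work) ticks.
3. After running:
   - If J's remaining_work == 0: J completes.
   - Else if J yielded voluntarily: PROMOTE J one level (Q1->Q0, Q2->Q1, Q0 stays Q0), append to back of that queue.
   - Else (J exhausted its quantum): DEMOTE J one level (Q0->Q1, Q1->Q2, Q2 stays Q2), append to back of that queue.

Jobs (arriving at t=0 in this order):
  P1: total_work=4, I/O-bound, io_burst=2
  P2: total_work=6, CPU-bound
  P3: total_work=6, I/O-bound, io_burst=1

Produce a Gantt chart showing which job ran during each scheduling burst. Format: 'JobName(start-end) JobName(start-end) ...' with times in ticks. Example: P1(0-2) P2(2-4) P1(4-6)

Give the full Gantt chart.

t=0-2: P1@Q0 runs 2, rem=2, I/O yield, promote→Q0. Q0=[P2,P3,P1] Q1=[] Q2=[]
t=2-4: P2@Q0 runs 2, rem=4, quantum used, demote→Q1. Q0=[P3,P1] Q1=[P2] Q2=[]
t=4-5: P3@Q0 runs 1, rem=5, I/O yield, promote→Q0. Q0=[P1,P3] Q1=[P2] Q2=[]
t=5-7: P1@Q0 runs 2, rem=0, completes. Q0=[P3] Q1=[P2] Q2=[]
t=7-8: P3@Q0 runs 1, rem=4, I/O yield, promote→Q0. Q0=[P3] Q1=[P2] Q2=[]
t=8-9: P3@Q0 runs 1, rem=3, I/O yield, promote→Q0. Q0=[P3] Q1=[P2] Q2=[]
t=9-10: P3@Q0 runs 1, rem=2, I/O yield, promote→Q0. Q0=[P3] Q1=[P2] Q2=[]
t=10-11: P3@Q0 runs 1, rem=1, I/O yield, promote→Q0. Q0=[P3] Q1=[P2] Q2=[]
t=11-12: P3@Q0 runs 1, rem=0, completes. Q0=[] Q1=[P2] Q2=[]
t=12-16: P2@Q1 runs 4, rem=0, completes. Q0=[] Q1=[] Q2=[]

Answer: P1(0-2) P2(2-4) P3(4-5) P1(5-7) P3(7-8) P3(8-9) P3(9-10) P3(10-11) P3(11-12) P2(12-16)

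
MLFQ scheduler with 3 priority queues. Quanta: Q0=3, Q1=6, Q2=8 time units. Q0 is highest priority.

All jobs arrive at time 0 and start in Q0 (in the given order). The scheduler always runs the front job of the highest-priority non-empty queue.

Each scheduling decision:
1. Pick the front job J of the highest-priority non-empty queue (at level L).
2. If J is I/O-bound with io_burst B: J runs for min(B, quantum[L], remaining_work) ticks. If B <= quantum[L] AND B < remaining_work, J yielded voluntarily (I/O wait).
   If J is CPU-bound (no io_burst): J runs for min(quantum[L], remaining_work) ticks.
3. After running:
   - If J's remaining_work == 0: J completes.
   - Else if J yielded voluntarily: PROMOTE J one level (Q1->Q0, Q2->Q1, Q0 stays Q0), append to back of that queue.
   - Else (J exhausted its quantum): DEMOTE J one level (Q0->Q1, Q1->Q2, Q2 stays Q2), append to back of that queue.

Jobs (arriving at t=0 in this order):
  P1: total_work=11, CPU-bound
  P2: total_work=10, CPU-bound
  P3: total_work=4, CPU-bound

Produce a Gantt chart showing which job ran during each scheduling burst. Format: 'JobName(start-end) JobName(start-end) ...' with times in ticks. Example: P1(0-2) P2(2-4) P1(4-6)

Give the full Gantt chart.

Answer: P1(0-3) P2(3-6) P3(6-9) P1(9-15) P2(15-21) P3(21-22) P1(22-24) P2(24-25)

Derivation:
t=0-3: P1@Q0 runs 3, rem=8, quantum used, demote→Q1. Q0=[P2,P3] Q1=[P1] Q2=[]
t=3-6: P2@Q0 runs 3, rem=7, quantum used, demote→Q1. Q0=[P3] Q1=[P1,P2] Q2=[]
t=6-9: P3@Q0 runs 3, rem=1, quantum used, demote→Q1. Q0=[] Q1=[P1,P2,P3] Q2=[]
t=9-15: P1@Q1 runs 6, rem=2, quantum used, demote→Q2. Q0=[] Q1=[P2,P3] Q2=[P1]
t=15-21: P2@Q1 runs 6, rem=1, quantum used, demote→Q2. Q0=[] Q1=[P3] Q2=[P1,P2]
t=21-22: P3@Q1 runs 1, rem=0, completes. Q0=[] Q1=[] Q2=[P1,P2]
t=22-24: P1@Q2 runs 2, rem=0, completes. Q0=[] Q1=[] Q2=[P2]
t=24-25: P2@Q2 runs 1, rem=0, completes. Q0=[] Q1=[] Q2=[]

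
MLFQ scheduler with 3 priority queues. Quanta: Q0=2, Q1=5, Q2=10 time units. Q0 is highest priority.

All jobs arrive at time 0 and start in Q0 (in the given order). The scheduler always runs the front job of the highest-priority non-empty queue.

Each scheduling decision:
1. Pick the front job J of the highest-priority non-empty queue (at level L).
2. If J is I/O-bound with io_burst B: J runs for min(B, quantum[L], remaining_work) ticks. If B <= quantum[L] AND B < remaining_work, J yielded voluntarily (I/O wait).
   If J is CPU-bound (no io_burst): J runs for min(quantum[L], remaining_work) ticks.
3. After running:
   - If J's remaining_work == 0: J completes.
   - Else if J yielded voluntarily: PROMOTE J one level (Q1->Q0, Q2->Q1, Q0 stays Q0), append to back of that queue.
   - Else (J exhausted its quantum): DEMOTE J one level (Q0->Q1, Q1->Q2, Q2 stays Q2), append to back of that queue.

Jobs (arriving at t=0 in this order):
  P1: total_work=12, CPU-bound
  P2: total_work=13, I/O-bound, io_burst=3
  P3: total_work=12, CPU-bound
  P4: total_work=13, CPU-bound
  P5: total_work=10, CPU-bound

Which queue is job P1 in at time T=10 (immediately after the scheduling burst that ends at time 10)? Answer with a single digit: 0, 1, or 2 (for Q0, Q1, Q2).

Answer: 1

Derivation:
t=0-2: P1@Q0 runs 2, rem=10, quantum used, demote→Q1. Q0=[P2,P3,P4,P5] Q1=[P1] Q2=[]
t=2-4: P2@Q0 runs 2, rem=11, quantum used, demote→Q1. Q0=[P3,P4,P5] Q1=[P1,P2] Q2=[]
t=4-6: P3@Q0 runs 2, rem=10, quantum used, demote→Q1. Q0=[P4,P5] Q1=[P1,P2,P3] Q2=[]
t=6-8: P4@Q0 runs 2, rem=11, quantum used, demote→Q1. Q0=[P5] Q1=[P1,P2,P3,P4] Q2=[]
t=8-10: P5@Q0 runs 2, rem=8, quantum used, demote→Q1. Q0=[] Q1=[P1,P2,P3,P4,P5] Q2=[]
t=10-15: P1@Q1 runs 5, rem=5, quantum used, demote→Q2. Q0=[] Q1=[P2,P3,P4,P5] Q2=[P1]
t=15-18: P2@Q1 runs 3, rem=8, I/O yield, promote→Q0. Q0=[P2] Q1=[P3,P4,P5] Q2=[P1]
t=18-20: P2@Q0 runs 2, rem=6, quantum used, demote→Q1. Q0=[] Q1=[P3,P4,P5,P2] Q2=[P1]
t=20-25: P3@Q1 runs 5, rem=5, quantum used, demote→Q2. Q0=[] Q1=[P4,P5,P2] Q2=[P1,P3]
t=25-30: P4@Q1 runs 5, rem=6, quantum used, demote→Q2. Q0=[] Q1=[P5,P2] Q2=[P1,P3,P4]
t=30-35: P5@Q1 runs 5, rem=3, quantum used, demote→Q2. Q0=[] Q1=[P2] Q2=[P1,P3,P4,P5]
t=35-38: P2@Q1 runs 3, rem=3, I/O yield, promote→Q0. Q0=[P2] Q1=[] Q2=[P1,P3,P4,P5]
t=38-40: P2@Q0 runs 2, rem=1, quantum used, demote→Q1. Q0=[] Q1=[P2] Q2=[P1,P3,P4,P5]
t=40-41: P2@Q1 runs 1, rem=0, completes. Q0=[] Q1=[] Q2=[P1,P3,P4,P5]
t=41-46: P1@Q2 runs 5, rem=0, completes. Q0=[] Q1=[] Q2=[P3,P4,P5]
t=46-51: P3@Q2 runs 5, rem=0, completes. Q0=[] Q1=[] Q2=[P4,P5]
t=51-57: P4@Q2 runs 6, rem=0, completes. Q0=[] Q1=[] Q2=[P5]
t=57-60: P5@Q2 runs 3, rem=0, completes. Q0=[] Q1=[] Q2=[]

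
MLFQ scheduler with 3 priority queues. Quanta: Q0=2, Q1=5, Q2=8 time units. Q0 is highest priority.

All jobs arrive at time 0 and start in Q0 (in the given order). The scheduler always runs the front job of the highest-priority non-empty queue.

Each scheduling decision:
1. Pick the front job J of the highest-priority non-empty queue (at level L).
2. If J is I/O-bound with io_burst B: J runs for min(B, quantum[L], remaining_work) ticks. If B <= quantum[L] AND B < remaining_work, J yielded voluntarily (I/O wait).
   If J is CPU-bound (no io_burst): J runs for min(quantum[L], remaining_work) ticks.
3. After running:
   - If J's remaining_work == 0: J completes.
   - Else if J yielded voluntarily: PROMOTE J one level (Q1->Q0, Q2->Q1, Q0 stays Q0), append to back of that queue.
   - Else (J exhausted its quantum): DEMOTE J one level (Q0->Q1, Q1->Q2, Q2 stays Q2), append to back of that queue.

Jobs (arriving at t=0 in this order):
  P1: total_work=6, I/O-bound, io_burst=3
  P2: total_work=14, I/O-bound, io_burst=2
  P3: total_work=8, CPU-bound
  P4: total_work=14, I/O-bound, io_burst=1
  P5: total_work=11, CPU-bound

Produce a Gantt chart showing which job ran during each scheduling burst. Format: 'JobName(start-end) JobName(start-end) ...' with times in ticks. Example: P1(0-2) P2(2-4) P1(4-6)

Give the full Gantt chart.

Answer: P1(0-2) P2(2-4) P3(4-6) P4(6-7) P5(7-9) P2(9-11) P4(11-12) P2(12-14) P4(14-15) P2(15-17) P4(17-18) P2(18-20) P4(20-21) P2(21-23) P4(23-24) P2(24-26) P4(26-27) P4(27-28) P4(28-29) P4(29-30) P4(30-31) P4(31-32) P4(32-33) P4(33-34) P1(34-37) P1(37-38) P3(38-43) P5(43-48) P3(48-49) P5(49-53)

Derivation:
t=0-2: P1@Q0 runs 2, rem=4, quantum used, demote→Q1. Q0=[P2,P3,P4,P5] Q1=[P1] Q2=[]
t=2-4: P2@Q0 runs 2, rem=12, I/O yield, promote→Q0. Q0=[P3,P4,P5,P2] Q1=[P1] Q2=[]
t=4-6: P3@Q0 runs 2, rem=6, quantum used, demote→Q1. Q0=[P4,P5,P2] Q1=[P1,P3] Q2=[]
t=6-7: P4@Q0 runs 1, rem=13, I/O yield, promote→Q0. Q0=[P5,P2,P4] Q1=[P1,P3] Q2=[]
t=7-9: P5@Q0 runs 2, rem=9, quantum used, demote→Q1. Q0=[P2,P4] Q1=[P1,P3,P5] Q2=[]
t=9-11: P2@Q0 runs 2, rem=10, I/O yield, promote→Q0. Q0=[P4,P2] Q1=[P1,P3,P5] Q2=[]
t=11-12: P4@Q0 runs 1, rem=12, I/O yield, promote→Q0. Q0=[P2,P4] Q1=[P1,P3,P5] Q2=[]
t=12-14: P2@Q0 runs 2, rem=8, I/O yield, promote→Q0. Q0=[P4,P2] Q1=[P1,P3,P5] Q2=[]
t=14-15: P4@Q0 runs 1, rem=11, I/O yield, promote→Q0. Q0=[P2,P4] Q1=[P1,P3,P5] Q2=[]
t=15-17: P2@Q0 runs 2, rem=6, I/O yield, promote→Q0. Q0=[P4,P2] Q1=[P1,P3,P5] Q2=[]
t=17-18: P4@Q0 runs 1, rem=10, I/O yield, promote→Q0. Q0=[P2,P4] Q1=[P1,P3,P5] Q2=[]
t=18-20: P2@Q0 runs 2, rem=4, I/O yield, promote→Q0. Q0=[P4,P2] Q1=[P1,P3,P5] Q2=[]
t=20-21: P4@Q0 runs 1, rem=9, I/O yield, promote→Q0. Q0=[P2,P4] Q1=[P1,P3,P5] Q2=[]
t=21-23: P2@Q0 runs 2, rem=2, I/O yield, promote→Q0. Q0=[P4,P2] Q1=[P1,P3,P5] Q2=[]
t=23-24: P4@Q0 runs 1, rem=8, I/O yield, promote→Q0. Q0=[P2,P4] Q1=[P1,P3,P5] Q2=[]
t=24-26: P2@Q0 runs 2, rem=0, completes. Q0=[P4] Q1=[P1,P3,P5] Q2=[]
t=26-27: P4@Q0 runs 1, rem=7, I/O yield, promote→Q0. Q0=[P4] Q1=[P1,P3,P5] Q2=[]
t=27-28: P4@Q0 runs 1, rem=6, I/O yield, promote→Q0. Q0=[P4] Q1=[P1,P3,P5] Q2=[]
t=28-29: P4@Q0 runs 1, rem=5, I/O yield, promote→Q0. Q0=[P4] Q1=[P1,P3,P5] Q2=[]
t=29-30: P4@Q0 runs 1, rem=4, I/O yield, promote→Q0. Q0=[P4] Q1=[P1,P3,P5] Q2=[]
t=30-31: P4@Q0 runs 1, rem=3, I/O yield, promote→Q0. Q0=[P4] Q1=[P1,P3,P5] Q2=[]
t=31-32: P4@Q0 runs 1, rem=2, I/O yield, promote→Q0. Q0=[P4] Q1=[P1,P3,P5] Q2=[]
t=32-33: P4@Q0 runs 1, rem=1, I/O yield, promote→Q0. Q0=[P4] Q1=[P1,P3,P5] Q2=[]
t=33-34: P4@Q0 runs 1, rem=0, completes. Q0=[] Q1=[P1,P3,P5] Q2=[]
t=34-37: P1@Q1 runs 3, rem=1, I/O yield, promote→Q0. Q0=[P1] Q1=[P3,P5] Q2=[]
t=37-38: P1@Q0 runs 1, rem=0, completes. Q0=[] Q1=[P3,P5] Q2=[]
t=38-43: P3@Q1 runs 5, rem=1, quantum used, demote→Q2. Q0=[] Q1=[P5] Q2=[P3]
t=43-48: P5@Q1 runs 5, rem=4, quantum used, demote→Q2. Q0=[] Q1=[] Q2=[P3,P5]
t=48-49: P3@Q2 runs 1, rem=0, completes. Q0=[] Q1=[] Q2=[P5]
t=49-53: P5@Q2 runs 4, rem=0, completes. Q0=[] Q1=[] Q2=[]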